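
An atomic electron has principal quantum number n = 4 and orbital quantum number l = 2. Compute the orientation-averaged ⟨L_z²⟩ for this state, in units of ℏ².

m_l ∈ {-2, -1, 0, 1, 2}.
⟨L_z²⟩ = ℏ²·(Σ m_l²)/(2l+1) = ℏ²·10/5 = 2ℏ².

⟨L_z²⟩ = 2 ℏ²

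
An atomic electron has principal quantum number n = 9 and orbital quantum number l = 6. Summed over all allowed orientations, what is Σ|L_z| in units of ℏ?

Σ|L_z| = 42 ℏ

The allowed m_l values are -6, -5, -4, -3, -2, -1, 0, 1, 2, 3, 4, 5, 6.
Σ|m_l| = l(l+1) = 42.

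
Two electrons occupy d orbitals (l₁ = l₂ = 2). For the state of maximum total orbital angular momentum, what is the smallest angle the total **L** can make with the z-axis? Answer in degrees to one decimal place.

L runs from |2 − 2| = 0 to 2 + 2 = 4.
So L can be 0, 1, 2, 3, 4.
The maximum is L = 4, with |L_tot| = ℏ√(4·5) = 2√5 ℏ.
The minimum angle with z is arccos(4/√20) ≈ 26.6°.

θ_min ≈ 26.6°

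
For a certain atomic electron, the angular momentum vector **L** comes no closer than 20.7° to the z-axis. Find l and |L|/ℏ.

cos θ_min = l/√(l(l+1)) = √(l/(l+1)), so l/(l+1) = cos²(20.7°) = 0.8751.
Thus l = 0.8751/(1 − 0.8751) ≈ 7.
Then |L| = ℏ√(7·8) = 2√14 ℏ.

l = 7, |L| = 2√14 ℏ ≈ 7.483ℏ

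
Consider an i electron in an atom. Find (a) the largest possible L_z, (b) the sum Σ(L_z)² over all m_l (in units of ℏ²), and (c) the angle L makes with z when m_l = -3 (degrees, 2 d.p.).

L_z,max = 6ℏ; Σ(L_z)² = 182 ℏ²; θ(m_l=-3) ≈ 117.58°

An i state has l = 6.
L_z,max = lℏ = 6ℏ.
Σ m_l² = 182, so Σ(L_z)² = 182 ℏ².
For m_l = -3: cos θ = -3/√42, θ ≈ 117.58°.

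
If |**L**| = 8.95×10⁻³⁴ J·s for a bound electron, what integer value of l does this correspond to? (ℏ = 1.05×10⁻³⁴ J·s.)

l = 8

Dividing by ℏ: |L|/ℏ ≈ 8.524.
l(l+1) ≈ 8.524² ≈ 72.66, so l = 8.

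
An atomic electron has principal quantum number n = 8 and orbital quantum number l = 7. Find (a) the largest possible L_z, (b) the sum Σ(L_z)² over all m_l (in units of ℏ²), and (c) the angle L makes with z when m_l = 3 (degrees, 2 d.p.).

L_z,max = lℏ = 7ℏ.
Σ m_l² = 280, so Σ(L_z)² = 280 ℏ².
For m_l = 3: cos θ = 3/√56, θ ≈ 66.37°.

L_z,max = 7ℏ; Σ(L_z)² = 280 ℏ²; θ(m_l=3) ≈ 66.37°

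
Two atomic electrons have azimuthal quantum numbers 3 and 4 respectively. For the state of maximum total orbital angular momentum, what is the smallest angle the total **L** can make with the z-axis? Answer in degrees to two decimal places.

Angular momentum addition gives L = |l₁ − l₂|, …, l₁ + l₂.
L ∈ {1, 2, 3, 4, 5, 6, 7}.
The maximum is L = 7, with |L_tot| = ℏ√(7·8) = 2√14 ℏ.
The minimum angle with z is arccos(7/√56) ≈ 20.70°.

θ_min ≈ 20.70°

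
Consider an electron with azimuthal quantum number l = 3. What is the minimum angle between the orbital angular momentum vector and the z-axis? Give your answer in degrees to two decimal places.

|L| = √(l(l+1)) ℏ = 2√3 ℏ.
The smallest angle corresponds to the largest L_z, i.e. m_l = l = 3, giving L_z = 3ℏ.
cos θ_min = 3/√12, so θ_min ≈ 30.00°.

θ_min ≈ 30.00°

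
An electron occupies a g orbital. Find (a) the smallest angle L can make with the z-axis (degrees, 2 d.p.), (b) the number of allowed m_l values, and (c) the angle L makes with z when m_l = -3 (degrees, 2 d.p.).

θ_min ≈ 26.57°; 9 values; θ(m_l=-3) ≈ 132.13°

For a g orbital, l = 4.
cos θ_min = 4/√20, so θ_min ≈ 26.57°.
There are 2l+1 = 9 values of m_l.
For m_l = -3: cos θ = -3/√20, θ ≈ 132.13°.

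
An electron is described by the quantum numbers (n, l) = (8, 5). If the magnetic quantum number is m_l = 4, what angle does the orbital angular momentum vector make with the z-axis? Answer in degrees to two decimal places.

θ ≈ 43.09°

|L|² = l(l+1)ℏ² = 30ℏ², so |L| = √30 ℏ.
L_z = m_l ℏ = 4ℏ.
cos θ = L_z/|L| = 4/√30, so θ ≈ 43.09°.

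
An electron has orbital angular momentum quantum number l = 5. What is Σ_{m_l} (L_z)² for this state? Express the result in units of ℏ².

Σ(L_z)² = 110 ℏ²

The allowed m_l values are -5, -4, -3, -2, -1, 0, 1, 2, 3, 4, 5.
Summing m² from −5 to 5: Σ m_l² = 110.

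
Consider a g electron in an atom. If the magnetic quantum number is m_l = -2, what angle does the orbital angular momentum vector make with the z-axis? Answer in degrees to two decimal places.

θ ≈ 116.57°

The letter g corresponds to l = 4.
|L| = √(l(l+1)) ℏ = 2√5 ℏ.
L_z = m_l ℏ = −2ℏ.
cos θ = L_z/|L| = -2/√20, so θ ≈ 116.57°.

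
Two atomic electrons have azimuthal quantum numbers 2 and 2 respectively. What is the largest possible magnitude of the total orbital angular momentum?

|L_tot|_max = 2√5 ℏ ≈ 4.472ℏ

The total orbital quantum number L ranges from |l₁ − l₂| to l₁ + l₂ in integer steps.
L ∈ {0, 1, 2, 3, 4}.
The largest magnitude corresponds to L = 4: |L_tot| = ℏ√(4·5) = 2√5 ℏ.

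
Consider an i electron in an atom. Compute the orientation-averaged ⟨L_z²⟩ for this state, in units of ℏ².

⟨L_z²⟩ = 14 ℏ²

The letter i corresponds to l = 6.
The allowed m_l values are -6, -5, -4, -3, -2, -1, 0, 1, 2, 3, 4, 5, 6.
⟨L_z²⟩ = ℏ²·(Σ m_l²)/(2l+1) = ℏ²·182/13 = 14ℏ².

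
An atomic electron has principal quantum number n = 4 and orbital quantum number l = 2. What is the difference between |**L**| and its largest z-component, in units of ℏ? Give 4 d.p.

|L| − L_z,max ≈ 0.4495ℏ

|L| = √6 ℏ ≈ 2.4495ℏ, while L_z,max = lℏ = 2ℏ.
The difference is (√6 − 2)ℏ ≈ 0.4495ℏ.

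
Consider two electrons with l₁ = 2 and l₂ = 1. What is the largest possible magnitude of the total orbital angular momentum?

|L_tot|_max = 2√3 ℏ ≈ 3.464ℏ

L runs from |2 − 1| = 1 to 2 + 1 = 3.
So L can be 1, 2, 3.
The largest magnitude corresponds to L = 3: |L_tot| = ℏ√(3·4) = 2√3 ℏ.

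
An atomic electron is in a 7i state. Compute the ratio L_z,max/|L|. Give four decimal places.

L_z,max/|L| = 0.9258

7i means n = 7, l = 6.
|L| = √42 ℏ ≈ 6.4807ℏ, while L_z,max = lℏ = 6ℏ.
L_z,max/|L| = 6/√42 = 0.9258.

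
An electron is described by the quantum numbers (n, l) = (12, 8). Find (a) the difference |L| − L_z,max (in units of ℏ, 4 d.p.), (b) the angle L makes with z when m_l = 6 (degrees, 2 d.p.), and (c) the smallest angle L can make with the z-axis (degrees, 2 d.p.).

|L|−L_z,max ≈ 0.4853ℏ; θ(m_l=6) ≈ 45.00°; θ_min ≈ 19.47°

|L| − L_z,max = (6√2 − 8)ℏ ≈ 0.4853ℏ.
For m_l = 6: cos θ = 6/√72, θ ≈ 45.00°.
cos θ_min = 8/√72, so θ_min ≈ 19.47°.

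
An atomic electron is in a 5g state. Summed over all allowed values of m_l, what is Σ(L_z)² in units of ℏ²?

Σ(L_z)² = 60 ℏ²

5g means n = 5, l = 4.
m_l runs from −4 to 4, i.e. {-4, -3, -2, -1, 0, 1, 2, 3, 4}.
Summing m² from −4 to 4: Σ m_l² = 60.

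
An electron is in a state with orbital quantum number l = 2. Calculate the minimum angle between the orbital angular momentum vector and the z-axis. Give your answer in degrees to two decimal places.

|L|² = l(l+1)ℏ² = 6ℏ², so |L| = √6 ℏ.
The smallest angle corresponds to the largest L_z, i.e. m_l = l = 2, giving L_z = 2ℏ.
cos θ_min = 2/√6, so θ_min ≈ 35.26°.

θ_min ≈ 35.26°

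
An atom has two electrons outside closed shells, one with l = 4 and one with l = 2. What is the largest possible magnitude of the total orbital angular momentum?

L runs from |4 − 2| = 2 to 4 + 2 = 6.
So L can be 2, 3, 4, 5, 6.
The largest magnitude corresponds to L = 6: |L_tot| = ℏ√(6·7) = √42 ℏ.

|L_tot|_max = √42 ℏ ≈ 6.481ℏ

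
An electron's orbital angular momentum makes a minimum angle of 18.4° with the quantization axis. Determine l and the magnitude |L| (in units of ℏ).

l = 9, |L| = 3√10 ℏ ≈ 9.487ℏ

cos θ_min = l/√(l(l+1)) = √(l/(l+1)), so l/(l+1) = cos²(18.4°) = 0.9004.
Solving: l = 9.
Then |L| = ℏ√(9·10) = 3√10 ℏ.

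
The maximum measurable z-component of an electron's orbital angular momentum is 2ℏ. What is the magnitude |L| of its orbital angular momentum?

Since max m_l = l, l = 2.
|L| = ℏ√(l(l+1)) = √6 ℏ.

|L| = √6 ℏ ≈ 2.449ℏ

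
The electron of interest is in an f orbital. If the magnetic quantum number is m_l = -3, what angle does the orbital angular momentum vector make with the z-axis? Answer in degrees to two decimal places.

θ ≈ 150.00°

An f state has l = 3.
|L| = √(l(l+1)) ℏ = 2√3 ℏ.
L_z = m_l ℏ = −3ℏ.
cos θ = L_z/|L| = -3/√12, so θ ≈ 150.00°.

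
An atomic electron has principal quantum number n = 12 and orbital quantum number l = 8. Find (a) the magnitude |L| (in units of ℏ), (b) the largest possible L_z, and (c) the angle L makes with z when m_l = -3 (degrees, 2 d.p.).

|L| = ℏ√(8·9) = 6√2 ℏ ≈ 8.485ℏ.
L_z,max = lℏ = 8ℏ.
For m_l = -3: cos θ = -3/√72, θ ≈ 110.70°.

|L| = 6√2 ℏ ≈ 8.485ℏ; L_z,max = 8ℏ; θ(m_l=-3) ≈ 110.70°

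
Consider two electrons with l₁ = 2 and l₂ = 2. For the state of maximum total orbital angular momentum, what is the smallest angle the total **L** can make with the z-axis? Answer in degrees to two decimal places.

θ_min ≈ 26.57°

By the triangle rule, |l₁ − l₂| ≤ L ≤ l₁ + l₂.
L ∈ {0, 1, 2, 3, 4}.
The maximum is L = 4, with |L_tot| = ℏ√(4·5) = 2√5 ℏ.
The minimum angle with z is arccos(4/√20) ≈ 26.57°.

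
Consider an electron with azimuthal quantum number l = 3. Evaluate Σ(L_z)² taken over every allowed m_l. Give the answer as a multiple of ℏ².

Σ(L_z)² = 28 ℏ²

m_l runs from −3 to 3, i.e. {-3, -2, -1, 0, 1, 2, 3}.
Summing m² from −3 to 3: Σ m_l² = 28.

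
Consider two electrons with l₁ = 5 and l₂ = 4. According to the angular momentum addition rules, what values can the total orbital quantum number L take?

Angular momentum addition gives L = |l₁ − l₂|, …, l₁ + l₂.
Allowed values: L = 1, 2, 3, 4, 5, 6, 7, 8, 9.

L = 1, 2, 3, 4, 5, 6, 7, 8, 9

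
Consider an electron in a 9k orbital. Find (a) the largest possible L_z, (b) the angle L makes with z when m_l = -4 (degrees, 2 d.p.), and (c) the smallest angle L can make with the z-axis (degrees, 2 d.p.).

L_z,max = 7ℏ; θ(m_l=-4) ≈ 122.31°; θ_min ≈ 20.70°

9k means n = 9, l = 7.
L_z,max = lℏ = 7ℏ.
For m_l = -4: cos θ = -4/√56, θ ≈ 122.31°.
cos θ_min = 7/√56, so θ_min ≈ 20.70°.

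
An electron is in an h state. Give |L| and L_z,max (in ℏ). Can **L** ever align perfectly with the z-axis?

No: L_z,max = 5ℏ < |L| = √30 ℏ ≈ 5.477ℏ

For an h orbital, l = 5.
|L| = √30 ℏ ≈ 5.4772ℏ, while L_z,max = lℏ = 5ℏ.
Since |L| > L_z,max, the vector can never point exactly along z; the closest it comes is θ_min = arccos(5/√30) ≈ 24.1°.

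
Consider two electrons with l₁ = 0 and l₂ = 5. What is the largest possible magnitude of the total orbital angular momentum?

|L_tot|_max = √30 ℏ ≈ 5.477ℏ

The total orbital quantum number L ranges from |l₁ − l₂| to l₁ + l₂ in integer steps.
So L can be 5.
The largest magnitude corresponds to L = 5: |L_tot| = ℏ√(5·6) = √30 ℏ.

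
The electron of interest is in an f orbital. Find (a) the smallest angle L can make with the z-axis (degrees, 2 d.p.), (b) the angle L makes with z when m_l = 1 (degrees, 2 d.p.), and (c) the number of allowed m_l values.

θ_min ≈ 30.00°; θ(m_l=1) ≈ 73.22°; 7 values

An f state has l = 3.
cos θ_min = 3/√12, so θ_min ≈ 30.00°.
For m_l = 1: cos θ = 1/√12, θ ≈ 73.22°.
There are 2l+1 = 7 values of m_l.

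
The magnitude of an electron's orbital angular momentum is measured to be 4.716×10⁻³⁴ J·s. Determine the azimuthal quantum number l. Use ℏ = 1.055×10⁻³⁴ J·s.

|L|/ℏ = (4.716×10⁻³⁴)/(1.055×10⁻³⁴) ≈ 4.470.
Set l(l+1) = 19.98; the integer solution is l = 4.

l = 4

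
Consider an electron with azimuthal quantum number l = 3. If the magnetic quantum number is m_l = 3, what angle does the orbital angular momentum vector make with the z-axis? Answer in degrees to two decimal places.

|L| = ℏ√(l(l+1)) = 2√3 ℏ.
L_z = m_l ℏ = 3ℏ.
cos θ = L_z/|L| = 3/√12, so θ ≈ 30.00°.

θ ≈ 30.00°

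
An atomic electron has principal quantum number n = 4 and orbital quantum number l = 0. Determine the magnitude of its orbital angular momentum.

|L| = ℏ√(l(l+1)) = ℏ√0 = 0

|L| = 0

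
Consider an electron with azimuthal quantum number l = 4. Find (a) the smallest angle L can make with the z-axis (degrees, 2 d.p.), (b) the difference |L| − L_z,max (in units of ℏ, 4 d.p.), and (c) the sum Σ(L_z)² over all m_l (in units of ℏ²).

cos θ_min = 4/√20, so θ_min ≈ 26.57°.
|L| − L_z,max = (2√5 − 4)ℏ ≈ 0.4721ℏ.
Σ m_l² = 60, so Σ(L_z)² = 60 ℏ².

θ_min ≈ 26.57°; |L|−L_z,max ≈ 0.4721ℏ; Σ(L_z)² = 60 ℏ²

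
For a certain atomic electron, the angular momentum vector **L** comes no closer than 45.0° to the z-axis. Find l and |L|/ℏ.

cos θ_min = l/√(l(l+1)) = √(l/(l+1)), so l/(l+1) = cos²(45.0°) = 0.5000.
Solving: l = 1.
Then |L| = ℏ√(1·2) = √2 ℏ.

l = 1, |L| = √2 ℏ ≈ 1.414ℏ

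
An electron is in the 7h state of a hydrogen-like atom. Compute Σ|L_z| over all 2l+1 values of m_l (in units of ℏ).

Σ|L_z| = 30 ℏ

The 7h subshell has l = 5.
m_l runs from −5 to 5, i.e. {-5, -4, -3, -2, -1, 0, 1, 2, 3, 4, 5}.
Σ|m_l| = l(l+1) = 30.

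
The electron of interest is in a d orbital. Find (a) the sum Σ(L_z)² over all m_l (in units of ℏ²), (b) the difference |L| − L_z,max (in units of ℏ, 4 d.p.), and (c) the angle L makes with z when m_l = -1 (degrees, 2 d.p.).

Σ(L_z)² = 10 ℏ²; |L|−L_z,max ≈ 0.4495ℏ; θ(m_l=-1) ≈ 114.09°

For a d orbital, l = 2.
Σ m_l² = 10, so Σ(L_z)² = 10 ℏ².
|L| − L_z,max = (√6 − 2)ℏ ≈ 0.4495ℏ.
For m_l = -1: cos θ = -1/√6, θ ≈ 114.09°.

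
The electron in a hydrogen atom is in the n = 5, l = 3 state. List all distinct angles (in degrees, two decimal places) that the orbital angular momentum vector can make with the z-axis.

|L| = ℏ√(l(l+1)) = 2√3 ℏ.
cos θ = m_l/√12 for each m_l ∈ {-3, -2, -1, 0, 1, 2, 3}.

θ ∈ {30.00°, 54.74°, 73.22°, 90.00°, 106.78°, 125.26°, 150.00°}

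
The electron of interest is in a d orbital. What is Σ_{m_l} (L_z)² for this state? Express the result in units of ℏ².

Σ(L_z)² = 10 ℏ²

For a d orbital, l = 2.
The allowed m_l values are -2, -1, 0, 1, 2.
Σ m_l² = 2·(1 + 4) = 10.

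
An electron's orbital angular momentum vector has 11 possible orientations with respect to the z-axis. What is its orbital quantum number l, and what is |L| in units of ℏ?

l = 5, |L| = √30 ℏ ≈ 5.477ℏ

Since there are 2l+1 = 11 values of m_l, l = 5.
|L| = ℏ√(l(l+1)) = ℏ√(5·6) = √30 ℏ.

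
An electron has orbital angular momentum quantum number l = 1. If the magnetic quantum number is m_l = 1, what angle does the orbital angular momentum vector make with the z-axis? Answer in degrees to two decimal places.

θ ≈ 45.00°

|L| = √(l(l+1)) ℏ = √2 ℏ.
L_z = m_l ℏ = 1ℏ.
cos θ = L_z/|L| = 1/√2, so θ ≈ 45.00°.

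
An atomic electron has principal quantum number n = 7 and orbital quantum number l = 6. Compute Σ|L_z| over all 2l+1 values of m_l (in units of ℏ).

Σ|L_z| = 42 ℏ

m_l runs from −6 to 6, i.e. {-6, -5, -4, -3, -2, -1, 0, 1, 2, 3, 4, 5, 6}.
Σ|m_l| = l(l+1) = 42.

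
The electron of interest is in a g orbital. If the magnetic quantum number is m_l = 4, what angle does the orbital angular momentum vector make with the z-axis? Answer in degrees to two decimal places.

For a g orbital, l = 4.
|L|² = l(l+1)ℏ² = 20ℏ², so |L| = 2√5 ℏ.
L_z = m_l ℏ = 4ℏ.
cos θ = L_z/|L| = 4/√20, so θ ≈ 26.57°.

θ ≈ 26.57°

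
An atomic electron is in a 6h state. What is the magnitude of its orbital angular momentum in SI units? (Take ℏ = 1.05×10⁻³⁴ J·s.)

|L| = 5.75×10⁻³⁴ J·s

6h means n = 6, l = 5.
|L| = ℏ√(l(l+1)) = ℏ√(5·6) = √30 ℏ
Numerically, |L| = 5.477 × (1.05×10⁻³⁴ J·s) = 5.75×10⁻³⁴ J·s.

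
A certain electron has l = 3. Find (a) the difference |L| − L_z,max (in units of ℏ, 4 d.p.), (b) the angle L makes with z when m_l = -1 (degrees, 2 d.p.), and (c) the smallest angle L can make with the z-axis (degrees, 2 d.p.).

|L|−L_z,max ≈ 0.4641ℏ; θ(m_l=-1) ≈ 106.78°; θ_min ≈ 30.00°

|L| − L_z,max = (2√3 − 3)ℏ ≈ 0.4641ℏ.
For m_l = -1: cos θ = -1/√12, θ ≈ 106.78°.
cos θ_min = 3/√12, so θ_min ≈ 30.00°.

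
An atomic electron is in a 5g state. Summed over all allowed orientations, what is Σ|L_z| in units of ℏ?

The 5g subshell has l = 4.
m_l runs from −4 to 4, i.e. {-4, -3, -2, -1, 0, 1, 2, 3, 4}.
Σ|m_l| = l(l+1) = 20.

Σ|L_z| = 20 ℏ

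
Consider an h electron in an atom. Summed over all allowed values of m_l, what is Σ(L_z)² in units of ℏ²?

For an h orbital, l = 5.
m_l ∈ {-5, -4, -3, -2, -1, 0, 1, 2, 3, 4, 5}.
Summing m² from −5 to 5: Σ m_l² = 110.

Σ(L_z)² = 110 ℏ²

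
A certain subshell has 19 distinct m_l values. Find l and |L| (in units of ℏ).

Since there are 2l+1 = 19 values of m_l, l = 9.
Then |L| = √(l(l+1)) ℏ = 3√10 ℏ.

l = 9, |L| = 3√10 ℏ ≈ 9.487ℏ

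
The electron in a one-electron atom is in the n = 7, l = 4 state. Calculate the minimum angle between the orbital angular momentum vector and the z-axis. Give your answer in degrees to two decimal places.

θ_min ≈ 26.57°

|L| = ℏ√(l(l+1)) = 2√5 ℏ.
The smallest angle corresponds to the largest L_z, i.e. m_l = l = 4, giving L_z = 4ℏ.
cos θ_min = 4/√20, so θ_min ≈ 26.57°.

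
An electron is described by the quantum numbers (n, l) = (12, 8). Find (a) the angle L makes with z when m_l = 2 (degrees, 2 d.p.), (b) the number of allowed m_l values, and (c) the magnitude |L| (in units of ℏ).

For m_l = 2: cos θ = 2/√72, θ ≈ 76.37°.
There are 2l+1 = 17 values of m_l.
|L| = ℏ√(8·9) = 6√2 ℏ ≈ 8.485ℏ.

θ(m_l=2) ≈ 76.37°; 17 values; |L| = 6√2 ℏ ≈ 8.485ℏ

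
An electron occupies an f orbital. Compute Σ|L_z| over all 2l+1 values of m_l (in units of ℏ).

F corresponds to l = 3.
m_l runs from −3 to 3, i.e. {-3, -2, -1, 0, 1, 2, 3}.
Σ|m_l| = 2(1+2+…+3) = 12.

Σ|L_z| = 12 ℏ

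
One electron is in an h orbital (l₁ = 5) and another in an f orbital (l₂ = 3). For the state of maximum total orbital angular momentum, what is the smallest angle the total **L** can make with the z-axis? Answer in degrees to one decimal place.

L runs from |5 − 3| = 2 to 5 + 3 = 8.
Allowed values: L = 2, 3, 4, 5, 6, 7, 8.
The maximum is L = 8, with |L_tot| = ℏ√(8·9) = 6√2 ℏ.
The minimum angle with z is arccos(8/√72) ≈ 19.5°.

θ_min ≈ 19.5°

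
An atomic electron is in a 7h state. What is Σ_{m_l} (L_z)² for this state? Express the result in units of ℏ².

Σ(L_z)² = 110 ℏ²

The 7h subshell has l = 5.
The allowed m_l values are -5, -4, -3, -2, -1, 0, 1, 2, 3, 4, 5.
Σ m_l² = 2·(1 + 4 + 9 + 16 + 25) = 110.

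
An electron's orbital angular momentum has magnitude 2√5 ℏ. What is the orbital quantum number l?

l = 4

Since |L|² = l(l+1)ℏ², l(l+1) = 20.
The positive root is l = 4.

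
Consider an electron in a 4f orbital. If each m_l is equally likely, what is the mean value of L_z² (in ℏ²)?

For 4f, l = 3.
m_l ∈ {-3, -2, -1, 0, 1, 2, 3}.
Average of L_z² over 7 states: 28/7 ℏ² = 4 ℏ².

⟨L_z²⟩ = 4 ℏ²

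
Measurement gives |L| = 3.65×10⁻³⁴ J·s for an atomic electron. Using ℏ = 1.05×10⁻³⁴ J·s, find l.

|L|/ℏ = (3.65×10⁻³⁴)/(1.05×10⁻³⁴) ≈ 3.476.
l(l+1) ≈ 3.476² ≈ 12.08, so l = 3.

l = 3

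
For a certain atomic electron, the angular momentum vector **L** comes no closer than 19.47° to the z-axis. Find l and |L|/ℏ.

l = 8, |L| = 6√2 ℏ ≈ 8.485ℏ

cos θ_min = l/√(l(l+1)) = √(l/(l+1)), so l/(l+1) = cos²(19.47°) = 0.8889.
l = cos²θ/sin²θ ≈ 8.
Then |L| = ℏ√(8·9) = 6√2 ℏ.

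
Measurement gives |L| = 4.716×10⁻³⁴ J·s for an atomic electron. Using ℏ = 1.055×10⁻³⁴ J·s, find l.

l = 4

In units of ℏ, |L| ≈ 4.470.
(|L|/ℏ)² = l(l+1) ≈ 19.98 ⇒ l = 4.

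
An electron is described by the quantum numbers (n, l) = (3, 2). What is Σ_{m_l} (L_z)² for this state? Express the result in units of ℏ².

The allowed m_l values are -2, -1, 0, 1, 2.
Σ m_l² = l(l+1)(2l+1)/3 = 2·3·5/3 = 10.

Σ(L_z)² = 10 ℏ²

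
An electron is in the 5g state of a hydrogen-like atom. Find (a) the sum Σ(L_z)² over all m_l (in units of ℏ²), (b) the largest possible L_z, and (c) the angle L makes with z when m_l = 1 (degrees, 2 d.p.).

Σ(L_z)² = 60 ℏ²; L_z,max = 4ℏ; θ(m_l=1) ≈ 77.08°

5g means n = 5, l = 4.
Σ m_l² = 60, so Σ(L_z)² = 60 ℏ².
L_z,max = lℏ = 4ℏ.
For m_l = 1: cos θ = 1/√20, θ ≈ 77.08°.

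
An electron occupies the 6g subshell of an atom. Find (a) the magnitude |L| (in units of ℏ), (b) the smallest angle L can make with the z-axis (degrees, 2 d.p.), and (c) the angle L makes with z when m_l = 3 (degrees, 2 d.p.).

The 6g subshell has l = 4.
|L| = ℏ√(4·5) = 2√5 ℏ ≈ 4.472ℏ.
cos θ_min = 4/√20, so θ_min ≈ 26.57°.
For m_l = 3: cos θ = 3/√20, θ ≈ 47.87°.

|L| = 2√5 ℏ ≈ 4.472ℏ; θ_min ≈ 26.57°; θ(m_l=3) ≈ 47.87°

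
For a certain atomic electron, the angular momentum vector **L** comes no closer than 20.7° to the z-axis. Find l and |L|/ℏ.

cos²θ_min = l/(l+1) = 0.8751.
l = cos²θ/sin²θ ≈ 7.
Then |L| = ℏ√(7·8) = 2√14 ℏ.

l = 7, |L| = 2√14 ℏ ≈ 7.483ℏ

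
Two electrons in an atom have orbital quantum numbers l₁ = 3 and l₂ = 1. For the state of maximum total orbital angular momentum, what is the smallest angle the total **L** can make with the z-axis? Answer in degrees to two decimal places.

θ_min ≈ 26.57°

The total orbital quantum number L ranges from |l₁ − l₂| to l₁ + l₂ in integer steps.
So L can be 2, 3, 4.
The maximum is L = 4, with |L_tot| = ℏ√(4·5) = 2√5 ℏ.
The minimum angle with z is arccos(4/√20) ≈ 26.57°.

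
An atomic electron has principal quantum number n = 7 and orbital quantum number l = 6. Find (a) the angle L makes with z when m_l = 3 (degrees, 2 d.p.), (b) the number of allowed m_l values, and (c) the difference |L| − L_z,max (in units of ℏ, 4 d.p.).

For m_l = 3: cos θ = 3/√42, θ ≈ 62.42°.
There are 2l+1 = 13 values of m_l.
|L| − L_z,max = (√42 − 6)ℏ ≈ 0.4807ℏ.

θ(m_l=3) ≈ 62.42°; 13 values; |L|−L_z,max ≈ 0.4807ℏ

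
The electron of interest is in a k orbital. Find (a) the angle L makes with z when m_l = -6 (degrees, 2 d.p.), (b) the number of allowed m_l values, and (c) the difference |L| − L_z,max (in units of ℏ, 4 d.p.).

For a k orbital, l = 7.
For m_l = -6: cos θ = -6/√56, θ ≈ 143.30°.
There are 2l+1 = 15 values of m_l.
|L| − L_z,max = (2√14 − 7)ℏ ≈ 0.4833ℏ.

θ(m_l=-6) ≈ 143.30°; 15 values; |L|−L_z,max ≈ 0.4833ℏ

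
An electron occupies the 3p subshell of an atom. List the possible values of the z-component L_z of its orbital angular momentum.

For 3p, l = 1.
L_z = m_l ℏ with m_l ranging from −l to +l in integer steps.
For l = 1: m_l ∈ {-1, 0, 1}.

L_z ∈ {−ℏ, 0, ℏ}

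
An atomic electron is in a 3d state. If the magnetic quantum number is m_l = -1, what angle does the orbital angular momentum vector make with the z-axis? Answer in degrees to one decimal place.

θ ≈ 114.1°

The 3d subshell has l = 2.
|L| = √(l(l+1)) ℏ = √6 ℏ.
L_z = m_l ℏ = −1ℏ.
cos θ = L_z/|L| = -1/√6, so θ ≈ 114.1°.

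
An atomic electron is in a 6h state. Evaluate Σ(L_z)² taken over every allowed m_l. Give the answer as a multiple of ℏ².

6h means n = 6, l = 5.
m_l ∈ {-5, -4, -3, -2, -1, 0, 1, 2, 3, 4, 5}.
Summing m² from −5 to 5: Σ m_l² = 110.

Σ(L_z)² = 110 ℏ²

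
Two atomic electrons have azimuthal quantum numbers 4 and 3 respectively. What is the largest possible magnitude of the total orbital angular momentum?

|L_tot|_max = 2√14 ℏ ≈ 7.483ℏ

Angular momentum addition gives L = |l₁ − l₂|, …, l₁ + l₂.
Allowed values: L = 1, 2, 3, 4, 5, 6, 7.
The largest magnitude corresponds to L = 7: |L_tot| = ℏ√(7·8) = 2√14 ℏ.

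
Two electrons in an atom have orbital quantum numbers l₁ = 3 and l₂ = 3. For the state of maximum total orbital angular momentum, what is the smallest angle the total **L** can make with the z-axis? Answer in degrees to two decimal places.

By the triangle rule, |l₁ − l₂| ≤ L ≤ l₁ + l₂.
Allowed values: L = 0, 1, 2, 3, 4, 5, 6.
The maximum is L = 6, with |L_tot| = ℏ√(6·7) = √42 ℏ.
The minimum angle with z is arccos(6/√42) ≈ 22.21°.

θ_min ≈ 22.21°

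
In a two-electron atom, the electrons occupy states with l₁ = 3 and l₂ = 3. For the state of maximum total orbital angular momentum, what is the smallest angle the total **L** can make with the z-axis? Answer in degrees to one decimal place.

L runs from |3 − 3| = 0 to 3 + 3 = 6.
Allowed values: L = 0, 1, 2, 3, 4, 5, 6.
The maximum is L = 6, with |L_tot| = ℏ√(6·7) = √42 ℏ.
The minimum angle with z is arccos(6/√42) ≈ 22.2°.

θ_min ≈ 22.2°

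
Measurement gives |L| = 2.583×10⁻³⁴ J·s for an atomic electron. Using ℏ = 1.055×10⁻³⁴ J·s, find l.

In units of ℏ, |L| ≈ 2.448.
Set l(l+1) = 5.99; the integer solution is l = 2.

l = 2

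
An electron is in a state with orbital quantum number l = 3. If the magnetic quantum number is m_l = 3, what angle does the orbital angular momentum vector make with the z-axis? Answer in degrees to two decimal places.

|L| = √(l(l+1)) ℏ = 2√3 ℏ.
L_z = m_l ℏ = 3ℏ.
cos θ = L_z/|L| = 3/√12, so θ ≈ 30.00°.

θ ≈ 30.00°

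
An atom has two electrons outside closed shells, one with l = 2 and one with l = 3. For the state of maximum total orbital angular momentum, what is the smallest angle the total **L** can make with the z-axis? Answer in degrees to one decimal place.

θ_min ≈ 24.1°

Angular momentum addition gives L = |l₁ − l₂|, …, l₁ + l₂.
So L can be 1, 2, 3, 4, 5.
The maximum is L = 5, with |L_tot| = ℏ√(5·6) = √30 ℏ.
The minimum angle with z is arccos(5/√30) ≈ 24.1°.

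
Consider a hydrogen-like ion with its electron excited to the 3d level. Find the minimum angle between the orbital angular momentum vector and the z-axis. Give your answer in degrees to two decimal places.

The 3d level has l = 2.
|L| = ℏ√(l(l+1)) = √6 ℏ.
The smallest angle corresponds to the largest L_z, i.e. m_l = l = 2, giving L_z = 2ℏ.
cos θ_min = 2/√6, so θ_min ≈ 35.26°.

θ_min ≈ 35.26°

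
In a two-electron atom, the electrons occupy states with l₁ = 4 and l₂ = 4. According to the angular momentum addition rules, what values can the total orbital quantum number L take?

The total orbital quantum number L ranges from |l₁ − l₂| to l₁ + l₂ in integer steps.
Allowed values: L = 0, 1, 2, 3, 4, 5, 6, 7, 8.

L = 0, 1, 2, 3, 4, 5, 6, 7, 8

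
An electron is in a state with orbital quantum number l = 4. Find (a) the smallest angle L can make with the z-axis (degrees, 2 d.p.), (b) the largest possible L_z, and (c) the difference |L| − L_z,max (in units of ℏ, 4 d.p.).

θ_min ≈ 26.57°; L_z,max = 4ℏ; |L|−L_z,max ≈ 0.4721ℏ

cos θ_min = 4/√20, so θ_min ≈ 26.57°.
L_z,max = lℏ = 4ℏ.
|L| − L_z,max = (2√5 − 4)ℏ ≈ 0.4721ℏ.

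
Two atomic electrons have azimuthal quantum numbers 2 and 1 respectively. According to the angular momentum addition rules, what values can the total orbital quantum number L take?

L = 1, 2, 3

The total orbital quantum number L ranges from |l₁ − l₂| to l₁ + l₂ in integer steps.
L ∈ {1, 2, 3}.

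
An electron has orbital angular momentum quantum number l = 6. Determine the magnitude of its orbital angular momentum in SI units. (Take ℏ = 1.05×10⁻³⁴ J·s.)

|L| = ℏ√(l(l+1)) = ℏ√(6·7) = √42 ℏ
Numerically, |L| = 6.481 × (1.05×10⁻³⁴ J·s) = 6.80×10⁻³⁴ J·s.

|L| = 6.80×10⁻³⁴ J·s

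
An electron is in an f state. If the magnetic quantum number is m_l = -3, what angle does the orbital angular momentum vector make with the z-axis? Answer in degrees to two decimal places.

The letter f corresponds to l = 3.
|L| = ℏ√(l(l+1)) = 2√3 ℏ.
L_z = m_l ℏ = −3ℏ.
cos θ = L_z/|L| = -3/√12, so θ ≈ 150.00°.

θ ≈ 150.00°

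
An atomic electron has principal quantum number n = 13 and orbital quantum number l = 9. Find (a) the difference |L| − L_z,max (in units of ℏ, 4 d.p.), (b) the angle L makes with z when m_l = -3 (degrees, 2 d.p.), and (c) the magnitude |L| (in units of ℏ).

|L|−L_z,max ≈ 0.4868ℏ; θ(m_l=-3) ≈ 108.43°; |L| = 3√10 ℏ ≈ 9.487ℏ

|L| − L_z,max = (3√10 − 9)ℏ ≈ 0.4868ℏ.
For m_l = -3: cos θ = -3/√90, θ ≈ 108.43°.
|L| = ℏ√(9·10) = 3√10 ℏ ≈ 9.487ℏ.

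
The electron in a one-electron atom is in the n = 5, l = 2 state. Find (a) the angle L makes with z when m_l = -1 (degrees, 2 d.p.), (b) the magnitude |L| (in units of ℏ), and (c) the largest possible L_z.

For m_l = -1: cos θ = -1/√6, θ ≈ 114.09°.
|L| = ℏ√(2·3) = √6 ℏ ≈ 2.449ℏ.
L_z,max = lℏ = 2ℏ.

θ(m_l=-1) ≈ 114.09°; |L| = √6 ℏ ≈ 2.449ℏ; L_z,max = 2ℏ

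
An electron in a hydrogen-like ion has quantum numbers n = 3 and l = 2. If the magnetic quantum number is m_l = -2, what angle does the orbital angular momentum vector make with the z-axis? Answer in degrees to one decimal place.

θ ≈ 144.7°

|L| = √(l(l+1)) ℏ = √6 ℏ.
L_z = m_l ℏ = −2ℏ.
cos θ = L_z/|L| = -2/√6, so θ ≈ 144.7°.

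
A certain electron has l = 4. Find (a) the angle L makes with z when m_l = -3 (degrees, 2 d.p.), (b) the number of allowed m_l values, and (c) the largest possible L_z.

For m_l = -3: cos θ = -3/√20, θ ≈ 132.13°.
There are 2l+1 = 9 values of m_l.
L_z,max = lℏ = 4ℏ.

θ(m_l=-3) ≈ 132.13°; 9 values; L_z,max = 4ℏ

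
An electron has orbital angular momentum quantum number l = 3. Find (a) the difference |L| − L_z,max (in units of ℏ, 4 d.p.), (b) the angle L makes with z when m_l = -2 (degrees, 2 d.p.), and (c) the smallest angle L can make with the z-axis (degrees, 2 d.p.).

|L| − L_z,max = (2√3 − 3)ℏ ≈ 0.4641ℏ.
For m_l = -2: cos θ = -2/√12, θ ≈ 125.26°.
cos θ_min = 3/√12, so θ_min ≈ 30.00°.

|L|−L_z,max ≈ 0.4641ℏ; θ(m_l=-2) ≈ 125.26°; θ_min ≈ 30.00°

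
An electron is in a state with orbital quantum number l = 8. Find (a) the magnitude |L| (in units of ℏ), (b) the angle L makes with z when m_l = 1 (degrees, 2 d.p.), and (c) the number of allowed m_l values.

|L| = ℏ√(8·9) = 6√2 ℏ ≈ 8.485ℏ.
For m_l = 1: cos θ = 1/√72, θ ≈ 83.23°.
There are 2l+1 = 17 values of m_l.

|L| = 6√2 ℏ ≈ 8.485ℏ; θ(m_l=1) ≈ 83.23°; 17 values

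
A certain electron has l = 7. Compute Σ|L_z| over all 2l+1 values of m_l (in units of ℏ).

Σ|L_z| = 56 ℏ

m_l runs from −7 to 7, i.e. {-7, -6, -5, -4, -3, -2, -1, 0, 1, 2, 3, 4, 5, 6, 7}.
Σ|m_l| = 2(1+2+…+7) = 56.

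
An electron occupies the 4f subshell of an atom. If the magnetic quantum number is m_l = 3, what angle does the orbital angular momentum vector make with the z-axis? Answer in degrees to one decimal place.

θ ≈ 30.0°

For 4f, l = 3.
|L| = ℏ√(l(l+1)) = 2√3 ℏ.
L_z = m_l ℏ = 3ℏ.
cos θ = L_z/|L| = 3/√12, so θ ≈ 30.0°.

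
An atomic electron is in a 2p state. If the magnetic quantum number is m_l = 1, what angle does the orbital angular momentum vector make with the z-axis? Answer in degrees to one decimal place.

2p means n = 2, l = 1.
|L| = ℏ√(l(l+1)) = √2 ℏ.
L_z = m_l ℏ = 1ℏ.
cos θ = L_z/|L| = 1/√2, so θ ≈ 45.0°.

θ ≈ 45.0°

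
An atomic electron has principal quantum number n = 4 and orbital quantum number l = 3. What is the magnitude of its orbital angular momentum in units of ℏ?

|L| = 2√3 ℏ ≈ 3.464ℏ

|L| = ℏ√(l(l+1)) = ℏ√(3·4) = 2√3 ℏ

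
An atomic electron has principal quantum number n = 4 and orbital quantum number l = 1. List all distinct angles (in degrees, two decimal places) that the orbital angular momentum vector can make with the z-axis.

|L| = ℏ√(l(l+1)) = √2 ℏ.
cos θ = m_l/√2 for each m_l ∈ {-1, 0, 1}.

θ ∈ {45.00°, 90.00°, 135.00°}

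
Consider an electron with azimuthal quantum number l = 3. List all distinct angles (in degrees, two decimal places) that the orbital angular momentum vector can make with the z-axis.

θ ∈ {30.00°, 54.74°, 73.22°, 90.00°, 106.78°, 125.26°, 150.00°}

|L|² = l(l+1)ℏ² = 12ℏ², so |L| = 2√3 ℏ.
cos θ = m_l/√12 for each m_l ∈ {-3, -2, -1, 0, 1, 2, 3}.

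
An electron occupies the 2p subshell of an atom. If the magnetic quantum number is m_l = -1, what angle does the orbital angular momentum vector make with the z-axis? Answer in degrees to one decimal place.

2p means n = 2, l = 1.
|L|² = l(l+1)ℏ² = 2ℏ², so |L| = √2 ℏ.
L_z = m_l ℏ = −1ℏ.
cos θ = L_z/|L| = -1/√2, so θ ≈ 135.0°.

θ ≈ 135.0°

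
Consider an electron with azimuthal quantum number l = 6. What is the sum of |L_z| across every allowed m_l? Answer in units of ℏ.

Σ|L_z| = 42 ℏ

m_l ∈ {-6, -5, -4, -3, -2, -1, 0, 1, 2, 3, 4, 5, 6}.
Σ|m_l| = 2(1+2+…+6) = 42.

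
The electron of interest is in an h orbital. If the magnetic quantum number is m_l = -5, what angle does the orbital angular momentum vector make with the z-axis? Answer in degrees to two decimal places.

θ ≈ 155.91°

An h state has l = 5.
|L| = ℏ√(l(l+1)) = √30 ℏ.
L_z = m_l ℏ = −5ℏ.
cos θ = L_z/|L| = -5/√30, so θ ≈ 155.91°.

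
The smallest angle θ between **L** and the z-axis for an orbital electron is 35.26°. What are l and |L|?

l = 2, |L| = √6 ℏ ≈ 2.449ℏ

cos θ_min = l/√(l(l+1)) = √(l/(l+1)), so l/(l+1) = cos²(35.26°) = 0.6667.
l = cos²θ/sin²θ ≈ 2.
Then |L| = ℏ√(2·3) = √6 ℏ.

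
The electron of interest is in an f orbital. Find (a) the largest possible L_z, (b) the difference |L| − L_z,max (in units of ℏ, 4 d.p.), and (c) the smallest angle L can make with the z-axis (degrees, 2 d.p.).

For an f orbital, l = 3.
L_z,max = lℏ = 3ℏ.
|L| − L_z,max = (2√3 − 3)ℏ ≈ 0.4641ℏ.
cos θ_min = 3/√12, so θ_min ≈ 30.00°.

L_z,max = 3ℏ; |L|−L_z,max ≈ 0.4641ℏ; θ_min ≈ 30.00°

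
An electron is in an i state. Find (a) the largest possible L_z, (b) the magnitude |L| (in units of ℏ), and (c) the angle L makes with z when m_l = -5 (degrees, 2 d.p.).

For an i orbital, l = 6.
L_z,max = lℏ = 6ℏ.
|L| = ℏ√(6·7) = √42 ℏ ≈ 6.481ℏ.
For m_l = -5: cos θ = -5/√42, θ ≈ 140.49°.

L_z,max = 6ℏ; |L| = √42 ℏ ≈ 6.481ℏ; θ(m_l=-5) ≈ 140.49°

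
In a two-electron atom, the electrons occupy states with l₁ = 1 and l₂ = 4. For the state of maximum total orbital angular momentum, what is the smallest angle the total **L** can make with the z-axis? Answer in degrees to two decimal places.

Angular momentum addition gives L = |l₁ − l₂|, …, l₁ + l₂.
Allowed values: L = 3, 4, 5.
The maximum is L = 5, with |L_tot| = ℏ√(5·6) = √30 ℏ.
The minimum angle with z is arccos(5/√30) ≈ 24.09°.

θ_min ≈ 24.09°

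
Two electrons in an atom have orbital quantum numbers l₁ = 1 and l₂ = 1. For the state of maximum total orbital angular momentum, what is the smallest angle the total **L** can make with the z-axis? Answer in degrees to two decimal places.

L runs from |1 − 1| = 0 to 1 + 1 = 2.
So L can be 0, 1, 2.
The maximum is L = 2, with |L_tot| = ℏ√(2·3) = √6 ℏ.
The minimum angle with z is arccos(2/√6) ≈ 35.26°.

θ_min ≈ 35.26°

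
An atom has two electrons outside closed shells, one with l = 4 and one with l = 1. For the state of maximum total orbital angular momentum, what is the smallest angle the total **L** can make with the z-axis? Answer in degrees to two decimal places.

θ_min ≈ 24.09°

Angular momentum addition gives L = |l₁ − l₂|, …, l₁ + l₂.
Allowed values: L = 3, 4, 5.
The maximum is L = 5, with |L_tot| = ℏ√(5·6) = √30 ℏ.
The minimum angle with z is arccos(5/√30) ≈ 24.09°.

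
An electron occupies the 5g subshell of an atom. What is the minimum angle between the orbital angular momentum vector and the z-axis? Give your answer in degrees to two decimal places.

For 5g, l = 4.
|L| = √(l(l+1)) ℏ = 2√5 ℏ.
The smallest angle corresponds to the largest L_z, i.e. m_l = l = 4, giving L_z = 4ℏ.
cos θ_min = 4/√20, so θ_min ≈ 26.57°.

θ_min ≈ 26.57°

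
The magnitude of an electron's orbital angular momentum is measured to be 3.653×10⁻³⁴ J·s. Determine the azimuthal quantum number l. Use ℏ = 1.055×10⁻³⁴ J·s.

Dividing by ℏ: |L|/ℏ ≈ 3.463.
Set l(l+1) = 11.99; the integer solution is l = 3.

l = 3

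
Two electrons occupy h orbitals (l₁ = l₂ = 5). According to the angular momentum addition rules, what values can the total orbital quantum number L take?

L runs from |5 − 5| = 0 to 5 + 5 = 10.
L ∈ {0, 1, 2, 3, 4, 5, 6, 7, 8, 9, 10}.

L = 0, 1, 2, 3, 4, 5, 6, 7, 8, 9, 10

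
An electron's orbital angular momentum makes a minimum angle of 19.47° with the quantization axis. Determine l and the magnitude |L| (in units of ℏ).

cos θ_min = l/√(l(l+1)) = √(l/(l+1)), so l/(l+1) = cos²(19.47°) = 0.8889.
Thus l = 0.8889/(1 − 0.8889) ≈ 8.
Then |L| = ℏ√(8·9) = 6√2 ℏ.

l = 8, |L| = 6√2 ℏ ≈ 8.485ℏ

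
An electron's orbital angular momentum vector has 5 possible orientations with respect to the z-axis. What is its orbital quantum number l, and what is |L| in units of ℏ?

l = 2, |L| = √6 ℏ ≈ 2.449ℏ

2l + 1 = 5 ⇒ l = 2.
|L| = ℏ√(l(l+1)) = ℏ√(2·3) = √6 ℏ.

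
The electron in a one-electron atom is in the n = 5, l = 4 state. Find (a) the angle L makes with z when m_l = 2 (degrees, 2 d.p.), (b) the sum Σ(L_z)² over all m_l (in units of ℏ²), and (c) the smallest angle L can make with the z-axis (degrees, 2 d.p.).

θ(m_l=2) ≈ 63.43°; Σ(L_z)² = 60 ℏ²; θ_min ≈ 26.57°

For m_l = 2: cos θ = 2/√20, θ ≈ 63.43°.
Σ m_l² = 60, so Σ(L_z)² = 60 ℏ².
cos θ_min = 4/√20, so θ_min ≈ 26.57°.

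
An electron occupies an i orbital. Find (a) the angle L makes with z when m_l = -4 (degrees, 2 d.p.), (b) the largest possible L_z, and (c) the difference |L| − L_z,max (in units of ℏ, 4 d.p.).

An i state has l = 6.
For m_l = -4: cos θ = -4/√42, θ ≈ 128.11°.
L_z,max = lℏ = 6ℏ.
|L| − L_z,max = (√42 − 6)ℏ ≈ 0.4807ℏ.

θ(m_l=-4) ≈ 128.11°; L_z,max = 6ℏ; |L|−L_z,max ≈ 0.4807ℏ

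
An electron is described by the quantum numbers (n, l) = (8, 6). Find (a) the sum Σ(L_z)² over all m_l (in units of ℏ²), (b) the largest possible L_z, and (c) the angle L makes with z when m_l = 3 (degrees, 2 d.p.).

Σ m_l² = 182, so Σ(L_z)² = 182 ℏ².
L_z,max = lℏ = 6ℏ.
For m_l = 3: cos θ = 3/√42, θ ≈ 62.42°.

Σ(L_z)² = 182 ℏ²; L_z,max = 6ℏ; θ(m_l=3) ≈ 62.42°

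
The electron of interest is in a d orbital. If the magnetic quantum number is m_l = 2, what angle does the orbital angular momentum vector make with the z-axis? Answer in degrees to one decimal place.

θ ≈ 35.3°

The letter d corresponds to l = 2.
|L| = √(l(l+1)) ℏ = √6 ℏ.
L_z = m_l ℏ = 2ℏ.
cos θ = L_z/|L| = 2/√6, so θ ≈ 35.3°.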